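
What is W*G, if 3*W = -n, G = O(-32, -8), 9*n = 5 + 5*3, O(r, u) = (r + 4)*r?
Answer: -17920/27 ≈ -663.70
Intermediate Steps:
O(r, u) = r*(4 + r) (O(r, u) = (4 + r)*r = r*(4 + r))
n = 20/9 (n = (5 + 5*3)/9 = (5 + 15)/9 = (⅑)*20 = 20/9 ≈ 2.2222)
G = 896 (G = -32*(4 - 32) = -32*(-28) = 896)
W = -20/27 (W = (-1*20/9)/3 = (⅓)*(-20/9) = -20/27 ≈ -0.74074)
W*G = -20/27*896 = -17920/27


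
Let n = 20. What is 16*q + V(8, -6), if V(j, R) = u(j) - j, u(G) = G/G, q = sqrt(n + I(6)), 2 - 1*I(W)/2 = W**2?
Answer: -7 + 64*I*sqrt(3) ≈ -7.0 + 110.85*I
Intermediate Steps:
I(W) = 4 - 2*W**2
q = 4*I*sqrt(3) (q = sqrt(20 + (4 - 2*6**2)) = sqrt(20 + (4 - 2*36)) = sqrt(20 + (4 - 72)) = sqrt(20 - 68) = sqrt(-48) = 4*I*sqrt(3) ≈ 6.9282*I)
u(G) = 1
V(j, R) = 1 - j
16*q + V(8, -6) = 16*(4*I*sqrt(3)) + (1 - 1*8) = 64*I*sqrt(3) + (1 - 8) = 64*I*sqrt(3) - 7 = -7 + 64*I*sqrt(3)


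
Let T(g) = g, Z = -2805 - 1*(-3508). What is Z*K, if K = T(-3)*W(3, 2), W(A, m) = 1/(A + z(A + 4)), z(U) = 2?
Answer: -2109/5 ≈ -421.80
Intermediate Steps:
Z = 703 (Z = -2805 + 3508 = 703)
W(A, m) = 1/(2 + A) (W(A, m) = 1/(A + 2) = 1/(2 + A))
K = -3/5 (K = -3/(2 + 3) = -3/5 ≈ -0.60000)
Z*K = 703*(-3/5) = -2109/5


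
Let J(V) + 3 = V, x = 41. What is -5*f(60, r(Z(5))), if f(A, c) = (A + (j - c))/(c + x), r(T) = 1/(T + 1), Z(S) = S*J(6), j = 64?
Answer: -3305/219 ≈ -15.091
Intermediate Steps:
J(V) = -3 + V
Z(S) = 3*S (Z(S) = S*(-3 + 6) = S*3 = 3*S)
r(T) = 1/(1 + T)
f(A, c) = (64 + A - c)/(41 + c) (f(A, c) = (A + (64 - c))/(c + 41) = (64 + A - c)/(41 + c))
-5*f(60, r(Z(5))) = -5*(64 + 60 - 1/(1 + 3*5))/(41 + 1/(1 + 3*5)) = -5*(64 + 60 - 1/(1 + 15))/(41 + 1/(1 + 15)) = -5*(64 + 60 - 1/16)/(41 + 1/16) = -5*(64 + 60 - 1*1/16)/(41 + 1/16) = -5*(64 + 60 - 1/16)/657/16 = -80*1983/(657*16) = -5*661/219 = -3305/219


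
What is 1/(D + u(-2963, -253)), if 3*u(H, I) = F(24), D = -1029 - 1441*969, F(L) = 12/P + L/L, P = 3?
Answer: -3/4192069 ≈ -7.1564e-7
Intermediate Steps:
F(L) = 5 (F(L) = 12/3 + L/L = 12*(⅓) + 1 = 4 + 1 = 5)
D = -1397358 (D = -1029 - 1396329 = -1397358)
u(H, I) = 5/3 (u(H, I) = (⅓)*5 = 5/3)
1/(D + u(-2963, -253)) = 1/(-1397358 + 5/3) = 1/(-4192069/3) = -3/4192069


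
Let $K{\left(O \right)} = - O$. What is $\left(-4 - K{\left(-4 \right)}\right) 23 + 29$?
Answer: $-155$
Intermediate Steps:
$\left(-4 - K{\left(-4 \right)}\right) 23 + 29 = \left(-4 - \left(-1\right) \left(-4\right)\right) 23 + 29 = \left(-4 - 4\right) 23 + 29 = \left(-8\right) 23 + 29 = -184 + 29 = -155$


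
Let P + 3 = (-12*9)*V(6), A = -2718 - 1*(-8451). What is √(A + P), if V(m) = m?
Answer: 11*√42 ≈ 71.288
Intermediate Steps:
A = 5733 (A = -2718 + 8451 = 5733)
P = -651 (P = -3 - 12*9*6 = -3 - 108*6 = -3 - 648 = -651)
√(A + P) = √(5733 - 651) = √5082 = 11*√42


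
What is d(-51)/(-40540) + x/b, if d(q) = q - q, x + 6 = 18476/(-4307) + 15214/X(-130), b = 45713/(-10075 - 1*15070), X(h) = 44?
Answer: -799318136185/4331489602 ≈ -184.54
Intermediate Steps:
b = -45713/25145 (b = 45713/(-10075 - 15070) = 45713/(-25145) = 45713*(-1/25145) = -45713/25145 ≈ -1.8180)
x = 31788353/94754 (x = -6 + (18476/(-4307) + 15214/44) = -6 + (18476*(-1/4307) + 15214*(1/44)) = -6 + (-18476/4307 + 7607/22) = -6 + 32356877/94754 = 31788353/94754 ≈ 335.48)
d(q) = 0
d(-51)/(-40540) + x/b = 0/(-40540) + 31788353/(94754*(-45713/25145)) = 0*(-1/40540) + (31788353/94754)*(-25145/45713) = 0 - 799318136185/4331489602 = -799318136185/4331489602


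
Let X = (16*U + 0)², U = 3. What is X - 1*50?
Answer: 2254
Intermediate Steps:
X = 2304 (X = (16*3 + 0)² = (48 + 0)² = 48² = 2304)
X - 1*50 = 2304 - 1*50 = 2304 - 50 = 2254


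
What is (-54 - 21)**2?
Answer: 5625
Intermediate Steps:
(-54 - 21)**2 = (-75)**2 = 5625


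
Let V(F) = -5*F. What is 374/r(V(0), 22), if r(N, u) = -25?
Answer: -374/25 ≈ -14.960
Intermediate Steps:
374/r(V(0), 22) = 374/(-25) = 374*(-1/25) = -374/25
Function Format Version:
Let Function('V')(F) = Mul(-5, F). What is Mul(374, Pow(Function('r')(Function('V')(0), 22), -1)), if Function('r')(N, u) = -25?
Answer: Rational(-374, 25) ≈ -14.960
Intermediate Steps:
Mul(374, Pow(Function('r')(Function('V')(0), 22), -1)) = Mul(374, Pow(-25, -1)) = Mul(374, Rational(-1, 25)) = Rational(-374, 25)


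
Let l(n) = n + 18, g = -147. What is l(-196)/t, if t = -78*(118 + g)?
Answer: -89/1131 ≈ -0.078691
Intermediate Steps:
l(n) = 18 + n
t = 2262 (t = -78*(118 - 147) = -78*(-29) = 2262)
l(-196)/t = (18 - 196)/2262 = -178*1/2262 = -89/1131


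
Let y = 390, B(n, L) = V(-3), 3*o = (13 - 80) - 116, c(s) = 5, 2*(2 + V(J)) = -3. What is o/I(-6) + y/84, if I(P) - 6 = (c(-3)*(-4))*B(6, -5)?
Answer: 2043/532 ≈ 3.8402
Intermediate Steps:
V(J) = -7/2 (V(J) = -2 + (1/2)*(-3) = -2 - 3/2 = -7/2)
o = -61 (o = ((13 - 80) - 116)/3 = (-67 - 116)/3 = (1/3)*(-183) = -61)
B(n, L) = -7/2
I(P) = 76 (I(P) = 6 + (5*(-4))*(-7/2) = 6 - 20*(-7/2) = 6 + 70 = 76)
o/I(-6) + y/84 = -61/76 + 390/84 = -61*1/76 + 390*(1/84) = -61/76 + 65/14 = 2043/532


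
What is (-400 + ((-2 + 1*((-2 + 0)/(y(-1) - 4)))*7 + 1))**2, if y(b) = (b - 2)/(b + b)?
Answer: 4149369/25 ≈ 1.6597e+5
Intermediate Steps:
y(b) = (-2 + b)/(2*b) (y(b) = (-2 + b)/((2*b)) = (-2 + b)*(1/(2*b)) = (-2 + b)/(2*b))
(-400 + ((-2 + 1*((-2 + 0)/(y(-1) - 4)))*7 + 1))**2 = (-400 + ((-2 + 1*((-2 + 0)/((1/2)*(-2 - 1)/(-1) - 4)))*7 + 1))**2 = (-400 + ((-2 + 1*(-2/((1/2)*(-1)*(-3) - 4)))*7 + 1))**2 = (-400 + ((-2 + 1*(-2/(3/2 - 4)))*7 + 1))**2 = (-400 + ((-2 + 1*(-2/(-5/2)))*7 + 1))**2 = (-400 + ((-2 + 1*(-2*(-2/5)))*7 + 1))**2 = (-400 + ((-2 + 1*(4/5))*7 + 1))**2 = (-400 + ((-2 + 4/5)*7 + 1))**2 = (-400 + (-6/5*7 + 1))**2 = (-400 + (-42/5 + 1))**2 = (-400 - 37/5)**2 = (-2037/5)**2 = 4149369/25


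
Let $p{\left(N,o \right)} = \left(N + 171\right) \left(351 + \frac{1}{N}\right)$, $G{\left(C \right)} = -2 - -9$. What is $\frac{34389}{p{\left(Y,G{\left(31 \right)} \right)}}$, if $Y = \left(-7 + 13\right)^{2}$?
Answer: $\frac{137556}{290651} \approx 0.47327$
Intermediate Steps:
$G{\left(C \right)} = 7$ ($G{\left(C \right)} = -2 + 9 = 7$)
$Y = 36$ ($Y = 6^{2} = 36$)
$p{\left(N,o \right)} = \left(171 + N\right) \left(351 + \frac{1}{N}\right)$
$\frac{34389}{p{\left(Y,G{\left(31 \right)} \right)}} = \frac{34389}{60022 + \frac{171}{36} + 351 \cdot 36} = \frac{34389}{60022 + 171 \cdot \frac{1}{36} + 12636} = \frac{34389}{60022 + \frac{19}{4} + 12636} = \frac{34389}{\frac{290651}{4}} = 34389 \cdot \frac{4}{290651} = \frac{137556}{290651}$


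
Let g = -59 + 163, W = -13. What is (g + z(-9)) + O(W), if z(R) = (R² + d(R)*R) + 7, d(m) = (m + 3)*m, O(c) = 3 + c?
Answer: -304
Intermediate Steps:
d(m) = m*(3 + m) (d(m) = (3 + m)*m = m*(3 + m))
g = 104
z(R) = 7 + R² + R²*(3 + R) (z(R) = (R² + (R*(3 + R))*R) + 7 = (R² + R²*(3 + R)) + 7 = 7 + R² + R²*(3 + R))
(g + z(-9)) + O(W) = (104 + (7 + (-9)³ + 4*(-9)²)) + (3 - 13) = (104 + (7 - 729 + 4*81)) - 10 = (104 + (7 - 729 + 324)) - 10 = (104 - 398) - 10 = -294 - 10 = -304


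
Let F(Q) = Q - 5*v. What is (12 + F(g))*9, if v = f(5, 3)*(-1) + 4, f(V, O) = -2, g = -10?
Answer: -252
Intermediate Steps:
v = 6 (v = -2*(-1) + 4 = 2 + 4 = 6)
F(Q) = -30 + Q (F(Q) = Q - 5*6 = Q - 30 = -30 + Q)
(12 + F(g))*9 = (12 + (-30 - 10))*9 = (12 - 40)*9 = -28*9 = -252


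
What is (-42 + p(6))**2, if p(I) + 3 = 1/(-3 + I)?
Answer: 17956/9 ≈ 1995.1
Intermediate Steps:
p(I) = -3 + 1/(-3 + I)
(-42 + p(6))**2 = (-42 + (10 - 3*6)/(-3 + 6))**2 = (-42 + (10 - 18)/3)**2 = (-42 + (1/3)*(-8))**2 = (-42 - 8/3)**2 = (-134/3)**2 = 17956/9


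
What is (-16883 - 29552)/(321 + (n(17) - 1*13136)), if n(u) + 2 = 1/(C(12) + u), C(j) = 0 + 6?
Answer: 213601/58958 ≈ 3.6229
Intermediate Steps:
C(j) = 6
n(u) = -2 + 1/(6 + u)
(-16883 - 29552)/(321 + (n(17) - 1*13136)) = (-16883 - 29552)/(321 + ((-11 - 2*17)/(6 + 17) - 1*13136)) = -46435/(321 + ((-11 - 34)/23 - 13136)) = -46435/(321 + ((1/23)*(-45) - 13136)) = -46435/(321 + (-45/23 - 13136)) = -46435/(321 - 302173/23) = -46435/(-294790/23) = -46435*(-23/294790) = 213601/58958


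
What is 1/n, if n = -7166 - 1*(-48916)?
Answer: 1/41750 ≈ 2.3952e-5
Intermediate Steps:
n = 41750 (n = -7166 + 48916 = 41750)
1/n = 1/41750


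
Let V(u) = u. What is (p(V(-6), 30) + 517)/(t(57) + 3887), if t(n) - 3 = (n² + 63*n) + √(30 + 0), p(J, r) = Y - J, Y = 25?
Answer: 588004/11513287 - 274*√30/57566435 ≈ 0.051046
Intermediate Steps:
p(J, r) = 25 - J
t(n) = 3 + √30 + n² + 63*n (t(n) = 3 + ((n² + 63*n) + √(30 + 0)) = 3 + ((n² + 63*n) + √30) = 3 + (√30 + n² + 63*n) = 3 + √30 + n² + 63*n)
(p(V(-6), 30) + 517)/(t(57) + 3887) = ((25 - 1*(-6)) + 517)/((3 + √30 + 57² + 63*57) + 3887) = ((25 + 6) + 517)/((3 + √30 + 3249 + 3591) + 3887) = (31 + 517)/((6843 + √30) + 3887) = 548/(10730 + √30)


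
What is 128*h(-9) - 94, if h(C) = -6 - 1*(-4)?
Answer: -350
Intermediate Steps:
h(C) = -2 (h(C) = -6 + 4 = -2)
128*h(-9) - 94 = 128*(-2) - 94 = -256 - 94 = -350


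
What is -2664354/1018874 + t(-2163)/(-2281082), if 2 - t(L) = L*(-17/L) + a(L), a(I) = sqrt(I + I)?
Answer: -3038814654817/1162067570834 + I*sqrt(4326)/2281082 ≈ -2.615 + 2.8834e-5*I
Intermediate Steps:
a(I) = sqrt(2)*sqrt(I) (a(I) = sqrt(2*I) = sqrt(2)*sqrt(I))
t(L) = 19 - sqrt(2)*sqrt(L) (t(L) = 2 - (L*(-17/L) + sqrt(2)*sqrt(L)) = 2 - (-17 + sqrt(2)*sqrt(L)) = 2 + (17 - sqrt(2)*sqrt(L)) = 19 - sqrt(2)*sqrt(L))
-2664354/1018874 + t(-2163)/(-2281082) = -2664354/1018874 + (19 - sqrt(2)*sqrt(-2163))/(-2281082) = -2664354*1/1018874 + (19 - sqrt(2)*I*sqrt(2163))*(-1/2281082) = -1332177/509437 + (19 - I*sqrt(4326))*(-1/2281082) = -1332177/509437 + (-19/2281082 + I*sqrt(4326)/2281082) = -3038814654817/1162067570834 + I*sqrt(4326)/2281082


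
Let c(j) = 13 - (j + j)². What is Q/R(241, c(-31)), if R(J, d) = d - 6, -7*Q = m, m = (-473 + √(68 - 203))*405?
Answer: -63855/8953 + 405*I*√15/8953 ≈ -7.1322 + 0.1752*I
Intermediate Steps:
c(j) = 13 - 4*j² (c(j) = 13 - (2*j)² = 13 - 4*j²)
m = -191565 + 1215*I*√15 (m = (-473 + √(-135))*405 = (-473 + 3*I*√15)*405 = -191565 + 1215*I*√15 ≈ -1.9157e+5 + 4705.7*I)
Q = 191565/7 - 1215*I*√15/7 (Q = -(-191565 + 1215*I*√15)/7 = 191565/7 - 1215*I*√15/7 ≈ 27366.0 - 672.24*I)
R(J, d) = -6 + d
Q/R(241, c(-31)) = (191565/7 - 1215*I*√15/7)/(-6 + (13 - 4*(-31)²)) = (191565/7 - 1215*I*√15/7)/(-6 + (13 - 4*961)) = (191565/7 - 1215*I*√15/7)/(-6 + (13 - 3844)) = (191565/7 - 1215*I*√15/7)/(-6 - 3831) = (191565/7 - 1215*I*√15/7)/(-3837) = (191565/7 - 1215*I*√15/7)*(-1/3837) = -63855/8953 + 405*I*√15/8953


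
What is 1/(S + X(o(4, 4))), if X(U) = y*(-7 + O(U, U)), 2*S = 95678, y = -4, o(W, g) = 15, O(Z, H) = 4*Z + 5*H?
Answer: 1/47327 ≈ 2.1130e-5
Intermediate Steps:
S = 47839 (S = (1/2)*95678 = 47839)
X(U) = 28 - 36*U (X(U) = -4*(-7 + (4*U + 5*U)) = -4*(-7 + 9*U) = 28 - 36*U)
1/(S + X(o(4, 4))) = 1/(47839 + (28 - 36*15)) = 1/(47839 + (28 - 540)) = 1/(47839 - 512) = 1/47327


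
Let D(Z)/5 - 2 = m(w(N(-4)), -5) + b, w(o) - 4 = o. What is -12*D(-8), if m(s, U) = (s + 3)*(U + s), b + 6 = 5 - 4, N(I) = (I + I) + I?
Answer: -3720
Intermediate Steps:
N(I) = 3*I (N(I) = 2*I + I = 3*I)
w(o) = 4 + o
b = -5 (b = -6 + (5 - 4) = -6 + 1 = -5)
m(s, U) = (3 + s)*(U + s)
D(Z) = 310 (D(Z) = 10 + 5*(((4 + 3*(-4))**2 + 3*(-5) + 3*(4 + 3*(-4)) - 5*(4 + 3*(-4))) - 5) = 10 + 5*(((4 - 12)**2 - 15 + 3*(4 - 12) - 5*(4 - 12)) - 5) = 10 + 5*(((-8)**2 - 15 + 3*(-8) - 5*(-8)) - 5) = 10 + 5*((64 - 15 - 24 + 40) - 5) = 10 + 5*(65 - 5) = 10 + 5*60 = 10 + 300 = 310)
-12*D(-8) = -12*310 = -3720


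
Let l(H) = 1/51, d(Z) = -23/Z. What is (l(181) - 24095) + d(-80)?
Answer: -98306347/4080 ≈ -24095.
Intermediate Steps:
l(H) = 1/51
(l(181) - 24095) + d(-80) = (1/51 - 24095) - 23/(-80) = -1228844/51 - 23*(-1/80) = -1228844/51 + 23/80 = -98306347/4080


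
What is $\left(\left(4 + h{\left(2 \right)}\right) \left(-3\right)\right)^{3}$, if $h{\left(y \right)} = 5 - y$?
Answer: $-9261$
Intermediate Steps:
$\left(\left(4 + h{\left(2 \right)}\right) \left(-3\right)\right)^{3} = \left(\left(4 + \left(5 - 2\right)\right) \left(-3\right)\right)^{3} = \left(\left(4 + 3\right) \left(-3\right)\right)^{3} = \left(7 \left(-3\right)\right)^{3} = \left(-21\right)^{3} = -9261$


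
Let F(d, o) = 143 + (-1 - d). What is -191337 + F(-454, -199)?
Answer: -190741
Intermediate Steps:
F(d, o) = 142 - d
-191337 + F(-454, -199) = -191337 + (142 - 1*(-454)) = -191337 + (142 + 454) = -191337 + 596 = -190741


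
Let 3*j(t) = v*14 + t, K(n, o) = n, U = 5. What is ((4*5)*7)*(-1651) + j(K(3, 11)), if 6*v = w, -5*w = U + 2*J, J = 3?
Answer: -10401332/45 ≈ -2.3114e+5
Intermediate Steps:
w = -11/5 (w = -(5 + 2*3)/5 = -(5 + 6)/5 = -1/5*11 = -11/5 ≈ -2.2000)
v = -11/30 (v = (1/6)*(-11/5) = -11/30 ≈ -0.36667)
j(t) = -77/45 + t/3 (j(t) = (-11/30*14 + t)/3 = (-77/15 + t)/3 = -77/45 + t/3)
((4*5)*7)*(-1651) + j(K(3, 11)) = ((4*5)*7)*(-1651) + (-77/45 + (1/3)*3) = (20*7)*(-1651) + (-77/45 + 1) = 140*(-1651) - 32/45 = -231140 - 32/45 = -10401332/45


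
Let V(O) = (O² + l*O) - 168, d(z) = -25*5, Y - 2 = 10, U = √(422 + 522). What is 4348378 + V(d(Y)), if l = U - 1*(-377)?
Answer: 4316710 - 500*√59 ≈ 4.3129e+6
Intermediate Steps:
U = 4*√59 (U = √944 = 4*√59 ≈ 30.725)
Y = 12 (Y = 2 + 10 = 12)
l = 377 + 4*√59 (l = 4*√59 - 1*(-377) = 4*√59 + 377 = 377 + 4*√59 ≈ 407.72)
d(z) = -125
V(O) = -168 + O² + O*(377 + 4*√59) (V(O) = (O² + (377 + 4*√59)*O) - 168 = (O² + O*(377 + 4*√59)) - 168 = -168 + O² + O*(377 + 4*√59))
4348378 + V(d(Y)) = 4348378 + (-168 + (-125)² - 125*(377 + 4*√59)) = 4348378 + (-168 + 15625 + (-47125 - 500*√59)) = 4348378 + (-31668 - 500*√59) = 4316710 - 500*√59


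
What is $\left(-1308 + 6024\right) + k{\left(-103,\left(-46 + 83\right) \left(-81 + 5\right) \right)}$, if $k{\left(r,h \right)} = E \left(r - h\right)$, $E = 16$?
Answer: $48060$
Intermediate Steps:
$k{\left(r,h \right)} = - 16 h + 16 r$ ($k{\left(r,h \right)} = 16 \left(r - h\right) = - 16 h + 16 r$)
$\left(-1308 + 6024\right) + k{\left(-103,\left(-46 + 83\right) \left(-81 + 5\right) \right)} = \left(-1308 + 6024\right) - \left(1648 + 16 \left(-46 + 83\right) \left(-81 + 5\right)\right) = 4716 - \left(1648 + 16 \cdot 37 \left(-76\right)\right) = 4716 - -43344 = 4716 + \left(44992 - 1648\right) = 4716 + 43344 = 48060$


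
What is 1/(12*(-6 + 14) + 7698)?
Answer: 1/7794 ≈ 0.00012830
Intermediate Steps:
1/(12*(-6 + 14) + 7698) = 1/(12*8 + 7698) = 1/(96 + 7698) = 1/7794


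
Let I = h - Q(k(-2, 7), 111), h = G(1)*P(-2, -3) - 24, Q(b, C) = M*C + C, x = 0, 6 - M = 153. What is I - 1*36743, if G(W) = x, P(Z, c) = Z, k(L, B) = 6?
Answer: -20561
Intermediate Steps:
M = -147 (M = 6 - 1*153 = 6 - 153 = -147)
G(W) = 0
Q(b, C) = -146*C (Q(b, C) = -147*C + C = -146*C)
h = -24 (h = 0*(-2) - 24 = 0 - 24 = -24)
I = 16182 (I = -24 - (-146)*111 = -24 - 1*(-16206) = -24 + 16206 = 16182)
I - 1*36743 = 16182 - 1*36743 = 16182 - 36743 = -20561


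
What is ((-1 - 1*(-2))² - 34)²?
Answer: 1089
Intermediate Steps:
((-1 - 1*(-2))² - 34)² = ((-1 + 2)² - 34)² = (1² - 34)² = (1 - 34)² = (-33)² = 1089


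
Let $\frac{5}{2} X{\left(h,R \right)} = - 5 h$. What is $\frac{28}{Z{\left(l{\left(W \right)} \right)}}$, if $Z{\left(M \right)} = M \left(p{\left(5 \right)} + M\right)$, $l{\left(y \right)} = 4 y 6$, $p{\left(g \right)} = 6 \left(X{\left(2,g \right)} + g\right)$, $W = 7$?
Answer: $\frac{1}{1044} \approx 0.00095785$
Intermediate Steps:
$X{\left(h,R \right)} = - 2 h$ ($X{\left(h,R \right)} = \frac{2 \left(- 5 h\right)}{5} = - 2 h$)
$p{\left(g \right)} = -24 + 6 g$ ($p{\left(g \right)} = 6 \left(\left(-2\right) 2 + g\right) = 6 \left(-4 + g\right) = -24 + 6 g$)
$l{\left(y \right)} = 24 y$
$Z{\left(M \right)} = M \left(6 + M\right)$ ($Z{\left(M \right)} = M \left(\left(-24 + 6 \cdot 5\right) + M\right) = M \left(\left(-24 + 30\right) + M\right) = M \left(6 + M\right)$)
$\frac{28}{Z{\left(l{\left(W \right)} \right)}} = \frac{28}{24 \cdot 7 \left(6 + 24 \cdot 7\right)} = \frac{28}{168 \left(6 + 168\right)} = \frac{28}{168 \cdot 174} = \frac{28}{29232} = 28 \cdot \frac{1}{29232} = \frac{1}{1044}$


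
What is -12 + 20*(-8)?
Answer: -172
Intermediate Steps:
-12 + 20*(-8) = -12 - 160 = -172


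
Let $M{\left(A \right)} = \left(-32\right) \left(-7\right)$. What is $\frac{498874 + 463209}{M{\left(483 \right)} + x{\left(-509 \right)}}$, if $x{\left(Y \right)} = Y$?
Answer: $- \frac{962083}{285} \approx -3375.7$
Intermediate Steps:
$M{\left(A \right)} = 224$
$\frac{498874 + 463209}{M{\left(483 \right)} + x{\left(-509 \right)}} = \frac{498874 + 463209}{224 - 509} = \frac{962083}{-285} = 962083 \left(- \frac{1}{285}\right) = - \frac{962083}{285}$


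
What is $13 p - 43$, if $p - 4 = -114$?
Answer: $-1473$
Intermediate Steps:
$p = -110$ ($p = 4 - 114 = -110$)
$13 p - 43 = 13 \left(-110\right) - 43 = -1430 - 43 = -1473$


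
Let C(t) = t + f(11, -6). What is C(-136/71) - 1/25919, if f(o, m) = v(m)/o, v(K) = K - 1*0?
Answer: -49817099/20242739 ≈ -2.4610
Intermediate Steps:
v(K) = K (v(K) = K + 0 = K)
f(o, m) = m/o
C(t) = -6/11 + t (C(t) = t - 6/11 = -6/11 + t)
C(-136/71) - 1/25919 = (-6/11 - 136/71) - 1/25919 = -1922/781 - 1/25919 = -49817099/20242739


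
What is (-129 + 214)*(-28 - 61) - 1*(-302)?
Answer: -7263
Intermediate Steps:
(-129 + 214)*(-28 - 61) - 1*(-302) = 85*(-89) + 302 = -7565 + 302 = -7263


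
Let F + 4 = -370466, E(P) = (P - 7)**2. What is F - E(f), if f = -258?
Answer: -440695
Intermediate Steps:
E(P) = (-7 + P)**2
F = -370470 (F = -4 - 370466 = -370470)
F - E(f) = -370470 - (-7 - 258)**2 = -370470 - 1*(-265)**2 = -370470 - 1*70225 = -370470 - 70225 = -440695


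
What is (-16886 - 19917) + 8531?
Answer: -28272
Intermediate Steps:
(-16886 - 19917) + 8531 = -36803 + 8531 = -28272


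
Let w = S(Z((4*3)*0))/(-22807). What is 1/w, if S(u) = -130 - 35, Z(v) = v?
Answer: 22807/165 ≈ 138.22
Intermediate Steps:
S(u) = -165
w = 165/22807 (w = -165/(-22807) = -165*(-1/22807) = 165/22807 ≈ 0.0072346)
1/w = 1/(165/22807) = 22807/165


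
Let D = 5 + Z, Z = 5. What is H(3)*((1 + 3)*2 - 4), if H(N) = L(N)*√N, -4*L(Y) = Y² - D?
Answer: √3 ≈ 1.7320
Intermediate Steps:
D = 10 (D = 5 + 5 = 10)
L(Y) = 5/2 - Y²/4 (L(Y) = -(Y² - 1*10)/4 = -(Y² - 10)/4 = -(-10 + Y²)/4 = 5/2 - Y²/4)
H(N) = √N*(5/2 - N²/4) (H(N) = (5/2 - N²/4)*√N = √N*(5/2 - N²/4))
H(3)*((1 + 3)*2 - 4) = (√3*(10 - 1*3²)/4)*((1 + 3)*2 - 4) = (√3*(10 - 1*9)/4)*(4*2 - 4) = (√3*(10 - 9)/4)*(8 - 4) = ((¼)*√3*1)*4 = (√3/4)*4 = √3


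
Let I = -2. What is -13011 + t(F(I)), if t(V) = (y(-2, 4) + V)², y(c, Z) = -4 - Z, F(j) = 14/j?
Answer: -12786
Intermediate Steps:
t(V) = (-8 + V)² (t(V) = ((-4 - 1*4) + V)² = ((-4 - 4) + V)² = (-8 + V)²)
-13011 + t(F(I)) = -13011 + (-8 + 14/(-2))² = -13011 + (-8 + 14*(-½))² = -13011 + (-8 - 7)² = -13011 + (-15)² = -13011 + 225 = -12786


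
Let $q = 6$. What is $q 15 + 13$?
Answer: $103$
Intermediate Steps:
$q 15 + 13 = 6 \cdot 15 + 13 = 90 + 13 = 103$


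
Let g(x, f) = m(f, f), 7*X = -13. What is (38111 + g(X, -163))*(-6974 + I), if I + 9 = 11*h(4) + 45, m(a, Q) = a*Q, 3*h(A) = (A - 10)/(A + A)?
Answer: -448927710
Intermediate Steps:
h(A) = (-10 + A)/(6*A) (h(A) = ((A - 10)/(A + A))/3 = ((-10 + A)/((2*A)))/3 = ((-10 + A)*(1/(2*A)))/3 = ((-10 + A)/(2*A))/3 = (-10 + A)/(6*A))
m(a, Q) = Q*a
X = -13/7 (X = (1/7)*(-13) = -13/7 ≈ -1.8571)
g(x, f) = f**2 (g(x, f) = f*f = f**2)
I = 133/4 (I = -9 + (11*((1/6)*(-10 + 4)/4) + 45) = -9 + (11*((1/6)*(1/4)*(-6)) + 45) = -9 + (11*(-1/4) + 45) = -9 + (-11/4 + 45) = -9 + 169/4 = 133/4 ≈ 33.250)
(38111 + g(X, -163))*(-6974 + I) = (38111 + (-163)**2)*(-6974 + 133/4) = (38111 + 26569)*(-27763/4) = 64680*(-27763/4) = -448927710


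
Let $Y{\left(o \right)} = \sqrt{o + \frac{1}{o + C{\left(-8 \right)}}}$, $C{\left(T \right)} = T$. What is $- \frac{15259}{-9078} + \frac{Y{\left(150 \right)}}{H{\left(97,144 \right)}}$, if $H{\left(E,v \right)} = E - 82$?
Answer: $\frac{15259}{9078} + \frac{\sqrt{3024742}}{2130} \approx 2.4974$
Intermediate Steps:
$H{\left(E,v \right)} = -82 + E$ ($H{\left(E,v \right)} = E - 82 = -82 + E$)
$Y{\left(o \right)} = \sqrt{o + \frac{1}{-8 + o}}$ ($Y{\left(o \right)} = \sqrt{o + \frac{1}{o - 8}} = \sqrt{o + \frac{1}{-8 + o}}$)
$- \frac{15259}{-9078} + \frac{Y{\left(150 \right)}}{H{\left(97,144 \right)}} = - \frac{15259}{-9078} + \frac{\sqrt{\frac{1 + 150 \left(-8 + 150\right)}{-8 + 150}}}{-82 + 97} = \left(-15259\right) \left(- \frac{1}{9078}\right) + \frac{\sqrt{\frac{1 + 150 \cdot 142}{142}}}{15} = \frac{15259}{9078} + \sqrt{\frac{1 + 21300}{142}} \cdot \frac{1}{15} = \frac{15259}{9078} + \sqrt{\frac{1}{142} \cdot 21301} \cdot \frac{1}{15} = \frac{15259}{9078} + \sqrt{\frac{21301}{142}} \cdot \frac{1}{15} = \frac{15259}{9078} + \frac{\sqrt{3024742}}{142} \cdot \frac{1}{15} = \frac{15259}{9078} + \frac{\sqrt{3024742}}{2130}$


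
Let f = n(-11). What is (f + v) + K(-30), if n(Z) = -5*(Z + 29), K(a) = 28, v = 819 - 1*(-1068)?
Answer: 1825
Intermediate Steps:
v = 1887 (v = 819 + 1068 = 1887)
n(Z) = -145 - 5*Z (n(Z) = -5*(29 + Z) = -145 - 5*Z)
f = -90 (f = -145 - 5*(-11) = -145 + 55 = -90)
(f + v) + K(-30) = (-90 + 1887) + 28 = 1797 + 28 = 1825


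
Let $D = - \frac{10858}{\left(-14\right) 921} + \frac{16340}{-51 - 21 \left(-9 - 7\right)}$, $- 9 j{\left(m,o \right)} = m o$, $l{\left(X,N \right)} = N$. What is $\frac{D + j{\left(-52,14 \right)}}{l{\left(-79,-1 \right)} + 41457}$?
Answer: $\frac{2689643}{801800496} \approx 0.0033545$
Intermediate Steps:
$j{\left(m,o \right)} = - \frac{m o}{9}$
$D = \frac{125019}{2149}$ ($D = - \frac{10858}{-12894} + \frac{16340}{-51 - -336} = \left(-10858\right) \left(- \frac{1}{12894}\right) + \frac{16340}{-51 + 336} = \frac{5429}{6447} + \frac{16340}{285} = \frac{5429}{6447} + 16340 \cdot \frac{1}{285} = \frac{5429}{6447} + \frac{172}{3} = \frac{125019}{2149} \approx 58.175$)
$\frac{D + j{\left(-52,14 \right)}}{l{\left(-79,-1 \right)} + 41457} = \frac{\frac{125019}{2149} - \left(- \frac{52}{9}\right) 14}{-1 + 41457} = \frac{\frac{125019}{2149} + \frac{728}{9}}{41456} = \frac{2689643}{19341} \cdot \frac{1}{41456} = \frac{2689643}{801800496}$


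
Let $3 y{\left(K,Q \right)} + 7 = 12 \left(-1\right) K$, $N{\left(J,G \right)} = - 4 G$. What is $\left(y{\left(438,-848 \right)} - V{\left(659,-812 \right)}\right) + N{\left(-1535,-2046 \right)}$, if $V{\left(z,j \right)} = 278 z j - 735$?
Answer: $\frac{446301566}{3} \approx 1.4877 \cdot 10^{8}$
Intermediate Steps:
$V{\left(z,j \right)} = -735 + 278 j z$ ($V{\left(z,j \right)} = 278 j z - 735 = -735 + 278 j z$)
$y{\left(K,Q \right)} = - \frac{7}{3} - 4 K$ ($y{\left(K,Q \right)} = - \frac{7}{3} + \frac{12 \left(-1\right) K}{3} = - \frac{7}{3} + \frac{\left(-12\right) K}{3} = - \frac{7}{3} - 4 K$)
$\left(y{\left(438,-848 \right)} - V{\left(659,-812 \right)}\right) + N{\left(-1535,-2046 \right)} = \left(\left(- \frac{7}{3} - 1752\right) - \left(-735 + 278 \left(-812\right) 659\right)\right) - -8184 = \left(\left(- \frac{7}{3} - 1752\right) - \left(-735 - 148760024\right)\right) + 8184 = \left(- \frac{5263}{3} - -148760759\right) + 8184 = \left(- \frac{5263}{3} + 148760759\right) + 8184 = \frac{446277014}{3} + 8184 = \frac{446301566}{3}$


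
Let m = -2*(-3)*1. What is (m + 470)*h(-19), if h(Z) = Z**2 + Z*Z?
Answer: 343672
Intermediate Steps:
h(Z) = 2*Z**2 (h(Z) = Z**2 + Z**2 = 2*Z**2)
m = 6 (m = 6*1 = 6)
(m + 470)*h(-19) = (6 + 470)*(2*(-19)**2) = 476*(2*361) = 476*722 = 343672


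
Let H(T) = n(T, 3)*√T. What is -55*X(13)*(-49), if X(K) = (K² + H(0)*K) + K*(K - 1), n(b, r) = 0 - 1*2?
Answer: 875875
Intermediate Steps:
n(b, r) = -2 (n(b, r) = 0 - 2 = -2)
H(T) = -2*√T
X(K) = K² + K*(-1 + K) (X(K) = (K² + (-2*√0)*K) + K*(K - 1) = (K² + (-2*0)*K) + K*(-1 + K) = (K² + 0*K) + K*(-1 + K) = (K² + 0) + K*(-1 + K) = K² + K*(-1 + K))
-55*X(13)*(-49) = -715*(-1 + 2*13)*(-49) = -715*(-1 + 26)*(-49) = -715*25*(-49) = -55*325*(-49) = -17875*(-49) = 875875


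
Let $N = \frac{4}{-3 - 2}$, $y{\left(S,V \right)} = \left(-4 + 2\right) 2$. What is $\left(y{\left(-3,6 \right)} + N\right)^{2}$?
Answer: $\frac{576}{25} \approx 23.04$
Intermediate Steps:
$y{\left(S,V \right)} = -4$ ($y{\left(S,V \right)} = \left(-2\right) 2 = -4$)
$N = - \frac{4}{5}$ ($N = \frac{4}{-5} = 4 \left(- \frac{1}{5}\right) = - \frac{4}{5} \approx -0.8$)
$\left(y{\left(-3,6 \right)} + N\right)^{2} = \left(-4 - \frac{4}{5}\right)^{2} = \left(- \frac{24}{5}\right)^{2} = \frac{576}{25}$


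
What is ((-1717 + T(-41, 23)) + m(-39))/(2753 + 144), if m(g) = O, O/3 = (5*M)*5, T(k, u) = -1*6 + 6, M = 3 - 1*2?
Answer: -1642/2897 ≈ -0.56679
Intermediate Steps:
M = 1 (M = 3 - 2 = 1)
T(k, u) = 0 (T(k, u) = -6 + 6 = 0)
O = 75 (O = 3*((5*1)*5) = 3*(5*5) = 3*25 = 75)
m(g) = 75
((-1717 + T(-41, 23)) + m(-39))/(2753 + 144) = ((-1717 + 0) + 75)/(2753 + 144) = (-1717 + 75)/2897 = -1642*1/2897 = -1642/2897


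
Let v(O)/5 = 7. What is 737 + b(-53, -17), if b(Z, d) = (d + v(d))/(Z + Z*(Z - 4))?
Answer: 1093717/1484 ≈ 737.01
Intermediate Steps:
v(O) = 35 (v(O) = 5*7 = 35)
b(Z, d) = (35 + d)/(Z + Z*(-4 + Z)) (b(Z, d) = (d + 35)/(Z + Z*(Z - 4)) = (35 + d)/(Z + Z*(-4 + Z)))
737 + b(-53, -17) = 737 + (35 - 17)/((-53)*(-3 - 53)) = 737 - 1/53*18/(-56) = 737 - 1/53*(-1/56)*18 = 737 + 9/1484 = 1093717/1484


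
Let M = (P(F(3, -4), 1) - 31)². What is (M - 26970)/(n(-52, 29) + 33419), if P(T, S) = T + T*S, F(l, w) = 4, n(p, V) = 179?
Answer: -26441/33598 ≈ -0.78698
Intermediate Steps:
P(T, S) = T + S*T
M = 529 (M = (4*(1 + 1) - 31)² = (4*2 - 31)² = (8 - 31)² = (-23)² = 529)
(M - 26970)/(n(-52, 29) + 33419) = (529 - 26970)/(179 + 33419) = -26441/33598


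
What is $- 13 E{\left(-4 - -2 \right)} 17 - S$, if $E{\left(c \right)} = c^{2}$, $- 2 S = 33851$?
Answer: $\frac{32083}{2} \approx 16042.0$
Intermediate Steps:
$S = - \frac{33851}{2}$ ($S = \left(- \frac{1}{2}\right) 33851 = - \frac{33851}{2} \approx -16926.0$)
$- 13 E{\left(-4 - -2 \right)} 17 - S = - 13 \left(-4 - -2\right)^{2} \cdot 17 - - \frac{33851}{2} = - 13 \left(-4 + 2\right)^{2} \cdot 17 + \frac{33851}{2} = - 13 \left(-2\right)^{2} \cdot 17 + \frac{33851}{2} = \left(-13\right) 4 \cdot 17 + \frac{33851}{2} = \left(-52\right) 17 + \frac{33851}{2} = -884 + \frac{33851}{2} = \frac{32083}{2}$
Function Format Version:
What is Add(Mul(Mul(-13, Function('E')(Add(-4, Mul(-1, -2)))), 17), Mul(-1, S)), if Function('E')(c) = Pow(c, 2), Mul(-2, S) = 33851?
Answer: Rational(32083, 2) ≈ 16042.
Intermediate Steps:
S = Rational(-33851, 2) (S = Mul(Rational(-1, 2), 33851) = Rational(-33851, 2) ≈ -16926.)
Add(Mul(Mul(-13, Function('E')(Add(-4, Mul(-1, -2)))), 17), Mul(-1, S)) = Add(Mul(Mul(-13, Pow(Add(-4, Mul(-1, -2)), 2)), 17), Mul(-1, Rational(-33851, 2))) = Add(Mul(Mul(-13, Pow(Add(-4, 2), 2)), 17), Rational(33851, 2)) = Add(Mul(Mul(-13, Pow(-2, 2)), 17), Rational(33851, 2)) = Add(Mul(Mul(-13, 4), 17), Rational(33851, 2)) = Add(Mul(-52, 17), Rational(33851, 2)) = Add(-884, Rational(33851, 2)) = Rational(32083, 2)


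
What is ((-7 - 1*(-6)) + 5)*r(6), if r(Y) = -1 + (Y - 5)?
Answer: 0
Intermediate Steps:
r(Y) = -6 + Y (r(Y) = -1 + (-5 + Y) = -6 + Y)
((-7 - 1*(-6)) + 5)*r(6) = ((-7 - 1*(-6)) + 5)*(-6 + 6) = ((-7 + 6) + 5)*0 = (-1 + 5)*0 = 4*0 = 0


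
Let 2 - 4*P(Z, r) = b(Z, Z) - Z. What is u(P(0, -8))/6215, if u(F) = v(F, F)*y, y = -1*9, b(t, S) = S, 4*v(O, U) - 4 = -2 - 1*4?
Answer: 9/12430 ≈ 0.00072405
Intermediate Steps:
v(O, U) = -½ (v(O, U) = 1 + (-2 - 1*4)/4 = 1 + (-2 - 4)/4 = 1 + (¼)*(-6) = 1 - 3/2 = -½)
P(Z, r) = ½ (P(Z, r) = ½ - (Z - Z)/4 = ½ - ¼*0 = ½ + 0 = ½)
y = -9
u(F) = 9/2 (u(F) = -½*(-9) = 9/2)
u(P(0, -8))/6215 = (9/2)/6215 = (9/2)*(1/6215) = 9/12430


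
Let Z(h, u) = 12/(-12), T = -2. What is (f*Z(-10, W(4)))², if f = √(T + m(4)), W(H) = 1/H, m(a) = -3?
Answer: -5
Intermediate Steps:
W(H) = 1/H
Z(h, u) = -1 (Z(h, u) = 12*(-1/12) = -1)
f = I*√5 (f = √(-2 - 3) = √(-5) = I*√5 ≈ 2.2361*I)
(f*Z(-10, W(4)))² = ((I*√5)*(-1))² = (-I*√5)² = -5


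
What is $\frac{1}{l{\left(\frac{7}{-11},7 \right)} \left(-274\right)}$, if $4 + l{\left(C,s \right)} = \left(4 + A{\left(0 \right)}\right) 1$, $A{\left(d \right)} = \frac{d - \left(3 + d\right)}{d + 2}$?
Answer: $\frac{1}{411} \approx 0.0024331$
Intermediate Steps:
$A{\left(d \right)} = - \frac{3}{2 + d}$
$l{\left(C,s \right)} = - \frac{3}{2}$ ($l{\left(C,s \right)} = -4 + \left(4 - \frac{3}{2 + 0}\right) 1 = -4 + \left(4 - \frac{3}{2}\right) 1 = -4 + \frac{5}{2} \cdot 1 = -4 + \frac{5}{2} = - \frac{3}{2}$)
$\frac{1}{l{\left(\frac{7}{-11},7 \right)} \left(-274\right)} = \frac{1}{\left(- \frac{3}{2}\right) \left(-274\right)} = \frac{1}{411}$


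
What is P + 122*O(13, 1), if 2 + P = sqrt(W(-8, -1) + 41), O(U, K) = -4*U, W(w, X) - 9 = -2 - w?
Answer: -6346 + 2*sqrt(14) ≈ -6338.5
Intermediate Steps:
W(w, X) = 7 - w (W(w, X) = 9 + (-2 - w) = 7 - w)
P = -2 + 2*sqrt(14) (P = -2 + sqrt((7 - 1*(-8)) + 41) = -2 + sqrt((7 + 8) + 41) = -2 + sqrt(15 + 41) = -2 + sqrt(56) = -2 + 2*sqrt(14) ≈ 5.4833)
P + 122*O(13, 1) = (-2 + 2*sqrt(14)) + 122*(-4*13) = (-2 + 2*sqrt(14)) + 122*(-52) = (-2 + 2*sqrt(14)) - 6344 = -6346 + 2*sqrt(14)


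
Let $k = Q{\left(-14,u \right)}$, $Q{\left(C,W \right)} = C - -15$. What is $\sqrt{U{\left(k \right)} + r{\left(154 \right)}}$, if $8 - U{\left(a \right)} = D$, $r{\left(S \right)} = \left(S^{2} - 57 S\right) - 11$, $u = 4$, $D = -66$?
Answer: $\sqrt{15001} \approx 122.48$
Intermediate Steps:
$Q{\left(C,W \right)} = 15 + C$ ($Q{\left(C,W \right)} = C + 15 = 15 + C$)
$k = 1$ ($k = 15 - 14 = 1$)
$r{\left(S \right)} = -11 + S^{2} - 57 S$
$U{\left(a \right)} = 74$ ($U{\left(a \right)} = 8 - -66 = 8 + 66 = 74$)
$\sqrt{U{\left(k \right)} + r{\left(154 \right)}} = \sqrt{74 - \left(8789 - 23716\right)} = \sqrt{74 - -14927} = \sqrt{74 + 14927} = \sqrt{15001}$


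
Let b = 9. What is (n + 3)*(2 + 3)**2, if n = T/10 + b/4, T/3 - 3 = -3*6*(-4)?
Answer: 2775/4 ≈ 693.75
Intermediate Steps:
T = 225 (T = 9 + 3*(-3*6*(-4)) = 9 + 3*(-18*(-4)) = 9 + 3*72 = 9 + 216 = 225)
n = 99/4 (n = 225/10 + 9/4 = 225*(1/10) + 9*(1/4) = 45/2 + 9/4 = 99/4 ≈ 24.750)
(n + 3)*(2 + 3)**2 = (99/4 + 3)*(2 + 3)**2 = (111/4)*5**2 = (111/4)*25 = 2775/4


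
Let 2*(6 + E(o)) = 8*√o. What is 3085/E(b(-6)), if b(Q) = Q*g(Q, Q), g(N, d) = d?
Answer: 3085/18 ≈ 171.39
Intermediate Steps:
b(Q) = Q² (b(Q) = Q*Q = Q²)
E(o) = -6 + 4*√o (E(o) = -6 + (8*√o)/2 = -6 + 4*√o)
3085/E(b(-6)) = 3085/(-6 + 4*√((-6)²)) = 3085/(-6 + 4*√36) = 3085/(-6 + 4*6) = 3085/(-6 + 24) = 3085/18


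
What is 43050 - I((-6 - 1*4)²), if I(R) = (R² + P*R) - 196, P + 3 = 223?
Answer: 11246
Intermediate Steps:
P = 220 (P = -3 + 223 = 220)
I(R) = -196 + R² + 220*R (I(R) = (R² + 220*R) - 196 = -196 + R² + 220*R)
43050 - I((-6 - 1*4)²) = 43050 - (-196 + ((-6 - 1*4)²)² + 220*(-6 - 1*4)²) = 43050 - (-196 + ((-6 - 4)²)² + 220*(-6 - 4)²) = 43050 - (-196 + ((-10)²)² + 220*(-10)²) = 43050 - (-196 + 100² + 220*100) = 43050 - (-196 + 10000 + 22000) = 43050 - 1*31804 = 43050 - 31804 = 11246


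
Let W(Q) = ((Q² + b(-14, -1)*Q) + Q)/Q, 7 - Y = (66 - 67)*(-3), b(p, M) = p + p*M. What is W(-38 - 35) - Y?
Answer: -76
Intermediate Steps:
b(p, M) = p + M*p
Y = 4 (Y = 7 - (66 - 67)*(-3) = 7 - (-1)*(-3) = 7 - 1*3 = 7 - 3 = 4)
W(Q) = (Q + Q²)/Q (W(Q) = ((Q² + (-14*(1 - 1))*Q) + Q)/Q = ((Q² + (-14*0)*Q) + Q)/Q = ((Q² + 0*Q) + Q)/Q = ((Q² + 0) + Q)/Q = (Q² + Q)/Q = (Q + Q²)/Q)
W(-38 - 35) - Y = (1 + (-38 - 35)) - 1*4 = (1 - 73) - 4 = -72 - 4 = -76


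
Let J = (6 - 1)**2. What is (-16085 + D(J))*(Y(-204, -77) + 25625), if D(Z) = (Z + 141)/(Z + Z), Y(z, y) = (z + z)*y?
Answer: -22932877722/25 ≈ -9.1732e+8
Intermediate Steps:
Y(z, y) = 2*y*z (Y(z, y) = (2*z)*y = 2*y*z)
J = 25 (J = 5**2 = 25)
D(Z) = (141 + Z)/(2*Z) (D(Z) = (141 + Z)/((2*Z)) = (141 + Z)*(1/(2*Z)) = (141 + Z)/(2*Z))
(-16085 + D(J))*(Y(-204, -77) + 25625) = (-16085 + (1/2)*(141 + 25)/25)*(2*(-77)*(-204) + 25625) = (-16085 + (1/2)*(1/25)*166)*(31416 + 25625) = (-16085 + 83/25)*57041 = -402042/25*57041 = -22932877722/25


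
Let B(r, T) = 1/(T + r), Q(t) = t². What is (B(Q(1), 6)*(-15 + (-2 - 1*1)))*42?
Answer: -108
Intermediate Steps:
(B(Q(1), 6)*(-15 + (-2 - 1*1)))*42 = ((-15 + (-2 - 1*1))/(6 + 1²))*42 = ((-15 + (-2 - 1))/(6 + 1))*42 = ((-15 - 3)/7)*42 = ((⅐)*(-18))*42 = -18/7*42 = -108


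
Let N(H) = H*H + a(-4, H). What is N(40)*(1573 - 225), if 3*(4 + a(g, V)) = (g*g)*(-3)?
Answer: 2129840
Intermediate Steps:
a(g, V) = -4 - g**2 (a(g, V) = -4 + ((g*g)*(-3))/3 = -4 + (g**2*(-3))/3 = -4 + (-3*g**2)/3 = -4 - g**2)
N(H) = -20 + H**2 (N(H) = H*H + (-4 - 1*(-4)**2) = H**2 + (-4 - 1*16) = H**2 + (-4 - 16) = H**2 - 20 = -20 + H**2)
N(40)*(1573 - 225) = (-20 + 40**2)*(1573 - 225) = (-20 + 1600)*1348 = 1580*1348 = 2129840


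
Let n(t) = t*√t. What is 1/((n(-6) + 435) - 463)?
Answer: I/(2*(-14*I + 3*√6)) ≈ -0.028 + 0.014697*I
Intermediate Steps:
n(t) = t^(3/2)
1/((n(-6) + 435) - 463) = 1/(((-6)^(3/2) + 435) - 463) = 1/((-6*I*√6 + 435) - 463) = 1/((435 - 6*I*√6) - 463) = 1/(-28 - 6*I*√6)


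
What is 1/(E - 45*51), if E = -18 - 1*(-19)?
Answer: -1/2294 ≈ -0.00043592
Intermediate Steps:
E = 1 (E = -18 + 19 = 1)
1/(E - 45*51) = 1/(1 - 45*51) = 1/(1 - 2295) = 1/(-2294) = -1/2294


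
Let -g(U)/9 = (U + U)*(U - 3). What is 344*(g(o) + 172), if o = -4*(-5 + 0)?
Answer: -2046112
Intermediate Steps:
o = 20 (o = -4*(-5) = 20)
g(U) = -18*U*(-3 + U) (g(U) = -9*(U + U)*(U - 3) = -9*2*U*(-3 + U) = -18*U*(-3 + U))
344*(g(o) + 172) = 344*(18*20*(3 - 1*20) + 172) = 344*(18*20*(3 - 20) + 172) = 344*(18*20*(-17) + 172) = 344*(-6120 + 172) = 344*(-5948) = -2046112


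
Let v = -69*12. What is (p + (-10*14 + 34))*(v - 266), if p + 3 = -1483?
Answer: 1741648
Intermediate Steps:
p = -1486 (p = -3 - 1483 = -1486)
v = -828
(p + (-10*14 + 34))*(v - 266) = (-1486 + (-10*14 + 34))*(-828 - 266) = (-1486 + (-140 + 34))*(-1094) = (-1486 - 106)*(-1094) = -1592*(-1094) = 1741648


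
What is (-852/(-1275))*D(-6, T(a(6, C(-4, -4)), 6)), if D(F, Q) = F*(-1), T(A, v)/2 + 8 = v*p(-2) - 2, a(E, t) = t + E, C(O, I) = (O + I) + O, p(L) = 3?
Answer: 1704/425 ≈ 4.0094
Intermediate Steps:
C(O, I) = I + 2*O (C(O, I) = (I + O) + O = I + 2*O)
a(E, t) = E + t
T(A, v) = -20 + 6*v (T(A, v) = -16 + 2*(v*3 - 2) = -16 + 2*(3*v - 2) = -16 + 2*(-2 + 3*v) = -16 + (-4 + 6*v) = -20 + 6*v)
D(F, Q) = -F
(-852/(-1275))*D(-6, T(a(6, C(-4, -4)), 6)) = (-852/(-1275))*(-1*(-6)) = -852*(-1/1275)*6 = (284/425)*6 = 1704/425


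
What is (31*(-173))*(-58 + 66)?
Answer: -42904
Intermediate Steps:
(31*(-173))*(-58 + 66) = -5363*8 = -42904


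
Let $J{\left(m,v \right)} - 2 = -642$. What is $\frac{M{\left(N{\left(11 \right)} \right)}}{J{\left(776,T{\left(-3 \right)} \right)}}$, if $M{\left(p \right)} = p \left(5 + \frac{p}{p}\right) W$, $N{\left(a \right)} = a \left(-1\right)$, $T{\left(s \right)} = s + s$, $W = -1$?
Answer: $- \frac{33}{320} \approx -0.10312$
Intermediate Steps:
$T{\left(s \right)} = 2 s$
$N{\left(a \right)} = - a$
$M{\left(p \right)} = - 6 p$ ($M{\left(p \right)} = p \left(5 + \frac{p}{p}\right) \left(-1\right) = p \left(5 + 1\right) \left(-1\right) = p 6 \left(-1\right) = p \left(-6\right) = - 6 p$)
$J{\left(m,v \right)} = -640$ ($J{\left(m,v \right)} = 2 - 642 = -640$)
$\frac{M{\left(N{\left(11 \right)} \right)}}{J{\left(776,T{\left(-3 \right)} \right)}} = \frac{\left(-6\right) \left(\left(-1\right) 11\right)}{-640} = \left(-6\right) \left(-11\right) \left(- \frac{1}{640}\right) = 66 \left(- \frac{1}{640}\right) = - \frac{33}{320}$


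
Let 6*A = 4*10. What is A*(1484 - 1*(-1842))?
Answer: 66520/3 ≈ 22173.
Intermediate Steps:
A = 20/3 (A = (4*10)/6 = (⅙)*40 = 20/3 ≈ 6.6667)
A*(1484 - 1*(-1842)) = 20*(1484 - 1*(-1842))/3 = 20*(1484 + 1842)/3 = (20/3)*3326 = 66520/3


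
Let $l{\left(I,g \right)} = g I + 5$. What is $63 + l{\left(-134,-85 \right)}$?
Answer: $11458$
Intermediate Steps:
$l{\left(I,g \right)} = 5 + I g$ ($l{\left(I,g \right)} = I g + 5 = 5 + I g$)
$63 + l{\left(-134,-85 \right)} = 63 + \left(5 - -11390\right) = 63 + \left(5 + 11390\right) = 63 + 11395 = 11458$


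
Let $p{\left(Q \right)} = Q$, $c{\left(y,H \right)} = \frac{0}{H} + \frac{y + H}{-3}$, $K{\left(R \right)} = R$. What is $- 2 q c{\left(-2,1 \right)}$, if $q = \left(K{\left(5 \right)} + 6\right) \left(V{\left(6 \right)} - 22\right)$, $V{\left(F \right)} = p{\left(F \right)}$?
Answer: $\frac{352}{3} \approx 117.33$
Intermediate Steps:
$c{\left(y,H \right)} = - \frac{H}{3} - \frac{y}{3}$ ($c{\left(y,H \right)} = 0 + \left(H + y\right) \left(- \frac{1}{3}\right) = 0 - \left(\frac{H}{3} + \frac{y}{3}\right) = - \frac{H}{3} - \frac{y}{3}$)
$V{\left(F \right)} = F$
$q = -176$ ($q = \left(5 + 6\right) \left(6 - 22\right) = 11 \left(-16\right) = -176$)
$- 2 q c{\left(-2,1 \right)} = \left(-2\right) \left(-176\right) \left(\left(- \frac{1}{3}\right) 1 - - \frac{2}{3}\right) = 352 \left(- \frac{1}{3} + \frac{2}{3}\right) = 352 \cdot \frac{1}{3} = \frac{352}{3}$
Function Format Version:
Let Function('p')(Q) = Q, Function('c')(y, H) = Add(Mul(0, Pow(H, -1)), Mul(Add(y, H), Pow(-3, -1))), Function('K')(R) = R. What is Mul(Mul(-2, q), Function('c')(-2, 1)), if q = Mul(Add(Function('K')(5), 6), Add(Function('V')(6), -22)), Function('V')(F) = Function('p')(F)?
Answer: Rational(352, 3) ≈ 117.33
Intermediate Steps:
Function('c')(y, H) = Add(Mul(Rational(-1, 3), H), Mul(Rational(-1, 3), y)) (Function('c')(y, H) = Add(0, Mul(Add(H, y), Rational(-1, 3))) = Add(0, Add(Mul(Rational(-1, 3), H), Mul(Rational(-1, 3), y))) = Add(Mul(Rational(-1, 3), H), Mul(Rational(-1, 3), y)))
Function('V')(F) = F
q = -176 (q = Mul(Add(5, 6), Add(6, -22)) = Mul(11, -16) = -176)
Mul(Mul(-2, q), Function('c')(-2, 1)) = Mul(Mul(-2, -176), Add(Mul(Rational(-1, 3), 1), Mul(Rational(-1, 3), -2))) = Mul(352, Add(Rational(-1, 3), Rational(2, 3))) = Mul(352, Rational(1, 3)) = Rational(352, 3)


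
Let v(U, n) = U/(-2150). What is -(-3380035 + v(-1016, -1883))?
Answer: 3633537117/1075 ≈ 3.3800e+6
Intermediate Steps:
v(U, n) = -U/2150 (v(U, n) = U*(-1/2150) = -U/2150)
-(-3380035 + v(-1016, -1883)) = -(-3380035 - 1/2150*(-1016)) = -(-3380035 + 508/1075) = -1*(-3633537117/1075) = 3633537117/1075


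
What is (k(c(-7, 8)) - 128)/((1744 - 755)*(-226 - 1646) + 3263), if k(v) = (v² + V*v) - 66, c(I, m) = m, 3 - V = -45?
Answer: -254/1848145 ≈ -0.00013744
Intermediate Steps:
V = 48 (V = 3 - 1*(-45) = 3 + 45 = 48)
k(v) = -66 + v² + 48*v (k(v) = (v² + 48*v) - 66 = -66 + v² + 48*v)
(k(c(-7, 8)) - 128)/((1744 - 755)*(-226 - 1646) + 3263) = ((-66 + 8² + 48*8) - 128)/((1744 - 755)*(-226 - 1646) + 3263) = ((-66 + 64 + 384) - 128)/(989*(-1872) + 3263) = (382 - 128)/(-1851408 + 3263) = 254/(-1848145) = 254*(-1/1848145) = -254/1848145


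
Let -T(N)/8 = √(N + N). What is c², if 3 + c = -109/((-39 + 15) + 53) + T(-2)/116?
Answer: 38400/841 + 1568*I/841 ≈ 45.66 + 1.8644*I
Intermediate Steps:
T(N) = -8*√2*√N (T(N) = -8*√(N + N) = -8*√2*√N)
c = -196/29 - 4*I/29 (c = -3 + (-109/((-39 + 15) + 53) - 8*√2*√(-2)/116) = -3 + (-109/(-24 + 53) - 8*√2*I*√2*(1/116)) = -3 + (-109/29 - 16*I*(1/116)) = -3 + (-109*1/29 - 4*I/29) = -3 + (-109/29 - 4*I/29) = -196/29 - 4*I/29 ≈ -6.7586 - 0.13793*I)
c² = (-196/29 - 4*I/29)²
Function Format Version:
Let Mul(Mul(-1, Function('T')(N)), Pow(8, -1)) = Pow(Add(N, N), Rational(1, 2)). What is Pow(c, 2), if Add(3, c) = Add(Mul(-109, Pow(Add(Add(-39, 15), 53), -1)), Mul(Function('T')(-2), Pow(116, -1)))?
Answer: Add(Rational(38400, 841), Mul(Rational(1568, 841), I)) ≈ Add(45.660, Mul(1.8644, I))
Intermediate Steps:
Function('T')(N) = Mul(-8, Pow(2, Rational(1, 2)), Pow(N, Rational(1, 2))) (Function('T')(N) = Mul(-8, Pow(Add(N, N), Rational(1, 2))) = Mul(-8, Pow(Mul(2, N), Rational(1, 2))) = Mul(-8, Mul(Pow(2, Rational(1, 2)), Pow(N, Rational(1, 2)))) = Mul(-8, Pow(2, Rational(1, 2)), Pow(N, Rational(1, 2))))
c = Add(Rational(-196, 29), Mul(Rational(-4, 29), I)) (c = Add(-3, Add(Mul(-109, Pow(Add(Add(-39, 15), 53), -1)), Mul(Mul(-8, Pow(2, Rational(1, 2)), Pow(-2, Rational(1, 2))), Pow(116, -1)))) = Add(-3, Add(Mul(-109, Pow(Add(-24, 53), -1)), Mul(Mul(-8, Pow(2, Rational(1, 2)), Mul(I, Pow(2, Rational(1, 2)))), Rational(1, 116)))) = Add(-3, Add(Mul(-109, Pow(29, -1)), Mul(Mul(-16, I), Rational(1, 116)))) = Add(-3, Add(Mul(-109, Rational(1, 29)), Mul(Rational(-4, 29), I))) = Add(-3, Add(Rational(-109, 29), Mul(Rational(-4, 29), I))) = Add(Rational(-196, 29), Mul(Rational(-4, 29), I)) ≈ Add(-6.7586, Mul(-0.13793, I)))
Pow(c, 2) = Pow(Add(Rational(-196, 29), Mul(Rational(-4, 29), I)), 2)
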